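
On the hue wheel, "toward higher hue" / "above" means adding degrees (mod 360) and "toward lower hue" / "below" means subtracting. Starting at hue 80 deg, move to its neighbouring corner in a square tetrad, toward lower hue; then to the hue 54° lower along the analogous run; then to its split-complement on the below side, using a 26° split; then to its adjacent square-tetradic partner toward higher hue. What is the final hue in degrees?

80 − 90 = -10 → -10 + 360 = 350°   (square ↓)
350 − 54 = 296°   (analog 54° ↓)
296 + 154 = 450 → 450 − 360 = 90°   (split-comp 26° ↓)
90 + 90 = 180°   (square ↑)

180°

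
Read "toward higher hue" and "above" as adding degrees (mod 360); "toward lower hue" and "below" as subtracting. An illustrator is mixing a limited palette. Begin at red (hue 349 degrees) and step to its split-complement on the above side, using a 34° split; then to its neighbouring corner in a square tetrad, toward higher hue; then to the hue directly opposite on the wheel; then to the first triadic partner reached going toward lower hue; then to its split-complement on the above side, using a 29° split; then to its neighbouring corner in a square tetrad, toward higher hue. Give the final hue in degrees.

292°

+214° (split-comp 34° ↑): 349 + 214 = 563 → 563 − 360 = 203°
+90° (square ↑): 203 + 90 = 293°
+180° (complement): 293 + 180 = 473 → 473 − 360 = 113°
−120° (triadic ↓): 113 − 120 = -7 → -7 + 360 = 353°
+209° (split-comp 29° ↑): 353 + 209 = 562 → 562 − 360 = 202°
+90° (square ↑): 202 + 90 = 292°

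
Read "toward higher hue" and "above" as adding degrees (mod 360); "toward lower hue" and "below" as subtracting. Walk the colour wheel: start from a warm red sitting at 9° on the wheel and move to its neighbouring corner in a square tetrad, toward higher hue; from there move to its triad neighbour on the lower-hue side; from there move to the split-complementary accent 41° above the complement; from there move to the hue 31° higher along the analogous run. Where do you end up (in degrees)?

square ↑ +90°: 9 + 90 = 99°
triadic ↓ −120°: 99 − 120 = -21 → -21 + 360 = 339°
split-comp 41° ↑ +221°: 339 + 221 = 560 → 560 − 360 = 200°
analog 31° ↑ +31°: 200 + 31 = 231°

231°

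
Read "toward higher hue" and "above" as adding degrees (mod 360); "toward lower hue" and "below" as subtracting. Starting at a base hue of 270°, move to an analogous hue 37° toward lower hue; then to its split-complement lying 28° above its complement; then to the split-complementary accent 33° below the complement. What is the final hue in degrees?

228°

analog 37° ↓ −37°: 270 − 37 = 233°
split-comp 28° ↑ +208°: 233 + 208 = 441 → 441 − 360 = 81°
split-comp 33° ↓ +147°: 81 + 147 = 228°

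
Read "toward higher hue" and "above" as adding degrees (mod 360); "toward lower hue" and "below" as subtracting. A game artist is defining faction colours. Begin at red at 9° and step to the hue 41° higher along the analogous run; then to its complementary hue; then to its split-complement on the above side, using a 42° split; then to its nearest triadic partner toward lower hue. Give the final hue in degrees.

9 + 41 = 50°   (analog 41° ↑)
50 + 180 = 230°   (complement)
230 + 222 = 452 → 452 − 360 = 92°   (split-comp 42° ↑)
92 − 120 = -28 → -28 + 360 = 332°   (triadic ↓)

332°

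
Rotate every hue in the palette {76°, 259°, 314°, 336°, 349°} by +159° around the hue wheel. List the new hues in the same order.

76 + 159 = 235°
259 + 159 = 418 → 418 − 360 = 58°
314 + 159 = 473 → 473 − 360 = 113°
336 + 159 = 495 → 495 − 360 = 135°
349 + 159 = 508 → 508 − 360 = 148°

235°, 58°, 113°, 135°, 148°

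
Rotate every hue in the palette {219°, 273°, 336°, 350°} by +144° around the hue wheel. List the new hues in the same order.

3°, 57°, 120°, 134°

219 + 144 = 363 → 363 − 360 = 3°
273 + 144 = 417 → 417 − 360 = 57°
336 + 144 = 480 → 480 − 360 = 120°
350 + 144 = 494 → 494 − 360 = 134°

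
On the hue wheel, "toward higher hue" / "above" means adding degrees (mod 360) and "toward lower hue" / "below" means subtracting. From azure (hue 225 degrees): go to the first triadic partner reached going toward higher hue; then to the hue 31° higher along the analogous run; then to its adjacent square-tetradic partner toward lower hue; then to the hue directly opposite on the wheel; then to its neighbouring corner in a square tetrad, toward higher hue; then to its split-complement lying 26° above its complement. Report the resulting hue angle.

triadic ↑ +120°: 225 + 120 = 345°
analog 31° ↑ +31°: 345 + 31 = 376 → 376 − 360 = 16°
square ↓ −90°: 16 − 90 = -74 → -74 + 360 = 286°
complement +180°: 286 + 180 = 466 → 466 − 360 = 106°
square ↑ +90°: 106 + 90 = 196°
split-comp 26° ↑ +206°: 196 + 206 = 402 → 402 − 360 = 42°

42°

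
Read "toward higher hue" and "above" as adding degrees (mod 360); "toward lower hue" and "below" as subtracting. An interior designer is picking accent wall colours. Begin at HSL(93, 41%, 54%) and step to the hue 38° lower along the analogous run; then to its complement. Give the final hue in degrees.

235°

−38° (analog 38° ↓): 93 − 38 = 55°
+180° (complement): 55 + 180 = 235°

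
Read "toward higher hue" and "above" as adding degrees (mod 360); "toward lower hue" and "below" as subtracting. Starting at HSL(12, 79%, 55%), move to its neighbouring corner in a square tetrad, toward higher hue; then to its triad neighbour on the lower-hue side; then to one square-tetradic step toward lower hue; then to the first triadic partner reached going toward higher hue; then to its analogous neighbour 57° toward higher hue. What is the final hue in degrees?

69°

+90° (square ↑): 12 + 90 = 102°
−120° (triadic ↓): 102 − 120 = -18 → -18 + 360 = 342°
−90° (square ↓): 342 − 90 = 252°
+120° (triadic ↑): 252 + 120 = 372 → 372 − 360 = 12°
+57° (analog 57° ↑): 12 + 57 = 69°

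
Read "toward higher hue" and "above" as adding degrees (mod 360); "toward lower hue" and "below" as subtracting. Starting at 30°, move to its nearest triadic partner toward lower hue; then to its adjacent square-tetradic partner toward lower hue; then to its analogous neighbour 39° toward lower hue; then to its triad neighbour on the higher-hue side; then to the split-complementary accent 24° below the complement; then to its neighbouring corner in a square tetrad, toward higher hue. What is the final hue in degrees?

147°

−120° (triadic ↓): 30 − 120 = -90 → -90 + 360 = 270°
−90° (square ↓): 270 − 90 = 180°
−39° (analog 39° ↓): 180 − 39 = 141°
+120° (triadic ↑): 141 + 120 = 261°
+156° (split-comp 24° ↓): 261 + 156 = 417 → 417 − 360 = 57°
+90° (square ↑): 57 + 90 = 147°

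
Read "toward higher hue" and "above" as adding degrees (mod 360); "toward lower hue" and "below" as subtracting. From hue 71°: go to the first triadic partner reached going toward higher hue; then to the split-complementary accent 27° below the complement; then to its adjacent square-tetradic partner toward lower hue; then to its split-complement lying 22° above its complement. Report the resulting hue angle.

96°

triadic ↑ +120°: 71 + 120 = 191°
split-comp 27° ↓ +153°: 191 + 153 = 344°
square ↓ −90°: 344 − 90 = 254°
split-comp 22° ↑ +202°: 254 + 202 = 456 → 456 − 360 = 96°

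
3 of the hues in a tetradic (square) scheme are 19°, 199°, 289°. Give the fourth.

109°

A square tetradic scheme places four hues every 90°.
The full set through 19° is {19°, 109°, 199°, 289°}.
Given {19°, 199°, 289°}, the missing hue is 109°.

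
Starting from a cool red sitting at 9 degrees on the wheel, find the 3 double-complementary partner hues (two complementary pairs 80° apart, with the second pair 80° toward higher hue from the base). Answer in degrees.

89°, 189° and 269°

9 + 80 = 89°
9 + 180 = 189°
9 + 260 = 269°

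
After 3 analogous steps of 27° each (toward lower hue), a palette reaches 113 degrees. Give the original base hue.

3 steps of 27° (toward lower hue) give a net shift of −81°.
Start = end − shift: 113 + 81 = 194°

194°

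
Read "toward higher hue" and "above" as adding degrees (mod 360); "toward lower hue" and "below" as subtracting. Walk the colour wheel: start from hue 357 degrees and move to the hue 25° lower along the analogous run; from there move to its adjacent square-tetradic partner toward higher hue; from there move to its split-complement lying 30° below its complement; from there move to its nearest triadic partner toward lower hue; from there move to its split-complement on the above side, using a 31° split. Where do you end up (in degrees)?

303°

357 − 25 = 332°   (analog 25° ↓)
332 + 90 = 422 → 422 − 360 = 62°   (square ↑)
62 + 150 = 212°   (split-comp 30° ↓)
212 − 120 = 92°   (triadic ↓)
92 + 211 = 303°   (split-comp 31° ↑)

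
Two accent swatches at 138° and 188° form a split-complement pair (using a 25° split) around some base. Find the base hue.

343°

The accents sit 25° either side of the complement, so the complement is their short-arc midpoint on the wheel.
Short-arc midpoint of 138° and 188°: 163°.
Base is 180° from the complement: 163 − 180 = -17 → -17 + 360 = 343°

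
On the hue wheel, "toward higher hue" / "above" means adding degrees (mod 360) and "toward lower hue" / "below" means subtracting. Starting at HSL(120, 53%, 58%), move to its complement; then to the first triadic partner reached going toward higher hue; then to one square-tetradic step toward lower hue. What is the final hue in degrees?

330°

complement +180°: 120 + 180 = 300°
triadic ↑ +120°: 300 + 120 = 420 → 420 − 360 = 60°
square ↓ −90°: 60 − 90 = -30 → -30 + 360 = 330°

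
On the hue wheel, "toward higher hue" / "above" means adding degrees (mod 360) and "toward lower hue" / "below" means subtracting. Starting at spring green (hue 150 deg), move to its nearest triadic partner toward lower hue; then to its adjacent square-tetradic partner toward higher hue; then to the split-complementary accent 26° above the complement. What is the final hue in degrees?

326°

−120° (triadic ↓): 150 − 120 = 30°
+90° (square ↑): 30 + 90 = 120°
+206° (split-comp 26° ↑): 120 + 206 = 326°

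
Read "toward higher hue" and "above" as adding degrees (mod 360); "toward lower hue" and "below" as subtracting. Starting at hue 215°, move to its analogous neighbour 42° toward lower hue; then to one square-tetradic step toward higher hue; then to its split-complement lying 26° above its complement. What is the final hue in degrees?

109°

analog 42° ↓ −42°: 215 − 42 = 173°
square ↑ +90°: 173 + 90 = 263°
split-comp 26° ↑ +206°: 263 + 206 = 469 → 469 − 360 = 109°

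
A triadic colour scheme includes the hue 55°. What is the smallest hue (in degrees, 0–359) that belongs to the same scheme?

A triad places three hues 120° apart.
The full set through 55° is {55°, 175°, 295°}.

55°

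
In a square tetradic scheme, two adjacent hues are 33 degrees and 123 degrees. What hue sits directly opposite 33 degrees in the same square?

213°

A square tetradic scheme places four hues 90° apart; opposite corners are 180° apart.
33 + 180 = 213°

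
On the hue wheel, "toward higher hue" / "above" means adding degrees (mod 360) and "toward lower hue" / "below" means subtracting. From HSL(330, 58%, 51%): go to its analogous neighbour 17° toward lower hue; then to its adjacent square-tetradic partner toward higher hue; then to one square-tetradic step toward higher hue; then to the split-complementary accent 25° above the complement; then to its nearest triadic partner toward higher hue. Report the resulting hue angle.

analog 17° ↓ −17°: 330 − 17 = 313°
square ↑ +90°: 313 + 90 = 403 → 403 − 360 = 43°
square ↑ +90°: 43 + 90 = 133°
split-comp 25° ↑ +205°: 133 + 205 = 338°
triadic ↑ +120°: 338 + 120 = 458 → 458 − 360 = 98°

98°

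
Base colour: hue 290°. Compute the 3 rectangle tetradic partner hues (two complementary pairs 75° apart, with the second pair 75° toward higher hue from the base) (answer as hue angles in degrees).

A rectangular tetradic uses two complementary pairs 75° apart: offsets 0°, 75°, 180°, 255°.
290 + 75 = 365 → 365 − 360 = 5°
290 + 180 = 470 → 470 − 360 = 110°
290 + 255 = 545 → 545 − 360 = 185°

5°, 110°, and 185°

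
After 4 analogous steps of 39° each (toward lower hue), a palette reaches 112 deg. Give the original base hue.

4 steps of 39° (toward lower hue) give a net shift of −156°.
Start = end − shift: 112 + 156 = 268°

268°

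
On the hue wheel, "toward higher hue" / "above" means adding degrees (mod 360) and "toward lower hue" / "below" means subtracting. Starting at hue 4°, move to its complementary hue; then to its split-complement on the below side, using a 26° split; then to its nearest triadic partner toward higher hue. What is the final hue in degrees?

complement +180°: 4 + 180 = 184°
split-comp 26° ↓ +154°: 184 + 154 = 338°
triadic ↑ +120°: 338 + 120 = 458 → 458 − 360 = 98°

98°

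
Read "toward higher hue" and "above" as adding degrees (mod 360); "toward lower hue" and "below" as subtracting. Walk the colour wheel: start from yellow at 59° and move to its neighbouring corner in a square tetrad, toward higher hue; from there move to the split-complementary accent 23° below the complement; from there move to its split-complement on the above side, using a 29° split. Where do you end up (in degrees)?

155°

59 + 90 = 149°   (square ↑)
149 + 157 = 306°   (split-comp 23° ↓)
306 + 209 = 515 → 515 − 360 = 155°   (split-comp 29° ↑)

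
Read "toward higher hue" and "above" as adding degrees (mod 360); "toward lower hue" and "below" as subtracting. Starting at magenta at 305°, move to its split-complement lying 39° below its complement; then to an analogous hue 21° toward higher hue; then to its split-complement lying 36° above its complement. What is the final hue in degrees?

305 + 141 = 446 → 446 − 360 = 86°   (split-comp 39° ↓)
86 + 21 = 107°   (analog 21° ↑)
107 + 216 = 323°   (split-comp 36° ↑)

323°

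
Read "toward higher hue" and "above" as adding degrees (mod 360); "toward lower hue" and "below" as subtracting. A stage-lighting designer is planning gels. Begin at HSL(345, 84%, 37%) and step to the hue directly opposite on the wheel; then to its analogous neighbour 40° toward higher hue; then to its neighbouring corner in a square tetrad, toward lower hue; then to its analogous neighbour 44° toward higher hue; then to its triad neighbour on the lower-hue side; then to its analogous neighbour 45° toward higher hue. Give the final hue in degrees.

84°

345 + 180 = 525 → 525 − 360 = 165°   (complement)
165 + 40 = 205°   (analog 40° ↑)
205 − 90 = 115°   (square ↓)
115 + 44 = 159°   (analog 44° ↑)
159 − 120 = 39°   (triadic ↓)
39 + 45 = 84°   (analog 45° ↑)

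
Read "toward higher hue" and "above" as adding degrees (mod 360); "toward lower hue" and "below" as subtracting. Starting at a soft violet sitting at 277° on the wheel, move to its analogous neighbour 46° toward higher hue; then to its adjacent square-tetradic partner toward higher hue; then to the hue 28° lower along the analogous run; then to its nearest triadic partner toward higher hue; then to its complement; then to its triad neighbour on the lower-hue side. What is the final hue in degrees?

205°

analog 46° ↑ +46°: 277 + 46 = 323°
square ↑ +90°: 323 + 90 = 413 → 413 − 360 = 53°
analog 28° ↓ −28°: 53 − 28 = 25°
triadic ↑ +120°: 25 + 120 = 145°
complement +180°: 145 + 180 = 325°
triadic ↓ −120°: 325 − 120 = 205°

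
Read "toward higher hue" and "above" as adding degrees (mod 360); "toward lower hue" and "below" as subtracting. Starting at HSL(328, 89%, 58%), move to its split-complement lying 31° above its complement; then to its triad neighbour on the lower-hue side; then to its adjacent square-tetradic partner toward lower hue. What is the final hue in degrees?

329°

+211° (split-comp 31° ↑): 328 + 211 = 539 → 539 − 360 = 179°
−120° (triadic ↓): 179 − 120 = 59°
−90° (square ↓): 59 − 90 = -31 → -31 + 360 = 329°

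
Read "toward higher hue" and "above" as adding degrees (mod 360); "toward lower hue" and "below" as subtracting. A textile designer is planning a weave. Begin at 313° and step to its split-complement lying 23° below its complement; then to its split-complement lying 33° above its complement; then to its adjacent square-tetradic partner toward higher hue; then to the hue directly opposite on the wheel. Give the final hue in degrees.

233°

+157° (split-comp 23° ↓): 313 + 157 = 470 → 470 − 360 = 110°
+213° (split-comp 33° ↑): 110 + 213 = 323°
+90° (square ↑): 323 + 90 = 413 → 413 − 360 = 53°
+180° (complement): 53 + 180 = 233°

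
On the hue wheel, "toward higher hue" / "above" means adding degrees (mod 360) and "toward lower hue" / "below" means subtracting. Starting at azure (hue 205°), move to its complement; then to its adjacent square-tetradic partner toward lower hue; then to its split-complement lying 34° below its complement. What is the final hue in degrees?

81°

205 + 180 = 385 → 385 − 360 = 25°   (complement)
25 − 90 = -65 → -65 + 360 = 295°   (square ↓)
295 + 146 = 441 → 441 − 360 = 81°   (split-comp 34° ↓)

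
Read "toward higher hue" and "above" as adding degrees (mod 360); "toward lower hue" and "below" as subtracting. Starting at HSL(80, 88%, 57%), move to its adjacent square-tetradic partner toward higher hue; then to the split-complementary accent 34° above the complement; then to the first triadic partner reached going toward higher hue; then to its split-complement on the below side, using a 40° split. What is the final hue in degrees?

284°

80 + 90 = 170°   (square ↑)
170 + 214 = 384 → 384 − 360 = 24°   (split-comp 34° ↑)
24 + 120 = 144°   (triadic ↑)
144 + 140 = 284°   (split-comp 40° ↓)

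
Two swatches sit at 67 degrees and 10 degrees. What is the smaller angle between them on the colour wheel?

57°

|67 − 10| = 57.
57 ≤ 180, so the shorter arc is 57°.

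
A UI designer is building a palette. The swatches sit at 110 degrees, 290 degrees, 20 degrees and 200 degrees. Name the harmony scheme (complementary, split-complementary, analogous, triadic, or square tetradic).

Sort the hues: 20°, 110°, 200°, 290°.
Successive gaps around the wheel: 90°, 90°, 90°, 90°.
Four hues every 90° form a square tetradic scheme.

square tetradic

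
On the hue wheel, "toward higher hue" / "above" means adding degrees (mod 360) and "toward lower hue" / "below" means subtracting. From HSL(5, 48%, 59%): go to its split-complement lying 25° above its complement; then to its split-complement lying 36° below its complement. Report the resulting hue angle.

354°

split-comp 25° ↑ +205°: 5 + 205 = 210°
split-comp 36° ↓ +144°: 210 + 144 = 354°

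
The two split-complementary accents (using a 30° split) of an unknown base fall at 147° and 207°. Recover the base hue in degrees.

357°

The accents sit 30° either side of the complement, so the complement is their short-arc midpoint on the wheel.
Short-arc midpoint of 147° and 207°: 177°.
Base is 180° from the complement: 177 − 180 = -3 → -3 + 360 = 357°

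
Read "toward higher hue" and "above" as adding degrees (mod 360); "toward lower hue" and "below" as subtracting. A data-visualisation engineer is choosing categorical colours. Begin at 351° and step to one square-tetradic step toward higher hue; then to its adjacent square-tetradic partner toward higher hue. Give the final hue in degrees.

171°

square ↑ +90°: 351 + 90 = 441 → 441 − 360 = 81°
square ↑ +90°: 81 + 90 = 171°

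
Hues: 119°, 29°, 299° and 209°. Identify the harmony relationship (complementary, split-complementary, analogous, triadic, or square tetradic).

square tetradic

Sort the hues: 29°, 119°, 209°, 299°.
Successive gaps around the wheel: 90°, 90°, 90°, 90°.
Four hues every 90° form a square tetradic scheme.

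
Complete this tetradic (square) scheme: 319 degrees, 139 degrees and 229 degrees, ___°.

49°

A square tetradic scheme places four hues every 90°.
The full set through 139° is {49°, 139°, 229°, 319°}.
Given {139°, 229°, 319°}, the missing hue is 49°.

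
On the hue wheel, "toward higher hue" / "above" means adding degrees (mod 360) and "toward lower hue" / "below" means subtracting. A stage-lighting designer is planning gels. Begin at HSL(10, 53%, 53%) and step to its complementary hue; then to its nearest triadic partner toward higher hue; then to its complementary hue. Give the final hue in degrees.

130°

+180° (complement): 10 + 180 = 190°
+120° (triadic ↑): 190 + 120 = 310°
+180° (complement): 310 + 180 = 490 → 490 − 360 = 130°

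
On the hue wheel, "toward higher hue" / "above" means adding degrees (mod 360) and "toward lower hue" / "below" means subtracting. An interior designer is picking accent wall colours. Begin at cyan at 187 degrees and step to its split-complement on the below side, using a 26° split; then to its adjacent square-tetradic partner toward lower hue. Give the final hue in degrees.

187 + 154 = 341°   (split-comp 26° ↓)
341 − 90 = 251°   (square ↓)

251°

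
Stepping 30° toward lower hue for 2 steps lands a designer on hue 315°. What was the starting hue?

2 steps of 30° (toward lower hue) give a net shift of −60°.
Start = end − shift: 315 + 60 = 375 → 375 − 360 = 15°

15°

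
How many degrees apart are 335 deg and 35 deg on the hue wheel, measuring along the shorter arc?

60°

|335 − 35| = 300.
The shorter arc is 360 − 300 = 60°.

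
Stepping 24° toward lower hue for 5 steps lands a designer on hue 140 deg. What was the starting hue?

5 steps of 24° (toward lower hue) give a net shift of −120°.
Start = end − shift: 140 + 120 = 260°

260°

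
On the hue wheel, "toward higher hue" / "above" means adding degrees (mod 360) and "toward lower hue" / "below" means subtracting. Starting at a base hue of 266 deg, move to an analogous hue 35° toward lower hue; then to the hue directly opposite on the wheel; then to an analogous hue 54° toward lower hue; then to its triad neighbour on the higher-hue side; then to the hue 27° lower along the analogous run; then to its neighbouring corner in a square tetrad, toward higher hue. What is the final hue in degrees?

−35° (analog 35° ↓): 266 − 35 = 231°
+180° (complement): 231 + 180 = 411 → 411 − 360 = 51°
−54° (analog 54° ↓): 51 − 54 = -3 → -3 + 360 = 357°
+120° (triadic ↑): 357 + 120 = 477 → 477 − 360 = 117°
−27° (analog 27° ↓): 117 − 27 = 90°
+90° (square ↑): 90 + 90 = 180°

180°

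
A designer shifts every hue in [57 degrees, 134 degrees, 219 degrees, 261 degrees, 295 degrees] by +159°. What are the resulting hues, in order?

57 + 159 = 216°
134 + 159 = 293°
219 + 159 = 378 → 378 − 360 = 18°
261 + 159 = 420 → 420 − 360 = 60°
295 + 159 = 454 → 454 − 360 = 94°

216°, 293°, 18°, 60°, 94°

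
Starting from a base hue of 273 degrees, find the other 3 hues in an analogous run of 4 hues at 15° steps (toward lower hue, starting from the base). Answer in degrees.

258°, 243° and 228°

Analogous hues sit every 15° along the wheel.
273 − 15 = 258°
273 − 30 = 243°
273 − 45 = 228°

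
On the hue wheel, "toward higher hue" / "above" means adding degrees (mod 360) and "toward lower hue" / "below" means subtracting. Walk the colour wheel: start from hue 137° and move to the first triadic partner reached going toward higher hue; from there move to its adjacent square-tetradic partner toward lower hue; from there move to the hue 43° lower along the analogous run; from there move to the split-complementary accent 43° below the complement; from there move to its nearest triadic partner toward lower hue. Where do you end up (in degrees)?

triadic ↑ +120°: 137 + 120 = 257°
square ↓ −90°: 257 − 90 = 167°
analog 43° ↓ −43°: 167 − 43 = 124°
split-comp 43° ↓ +137°: 124 + 137 = 261°
triadic ↓ −120°: 261 − 120 = 141°

141°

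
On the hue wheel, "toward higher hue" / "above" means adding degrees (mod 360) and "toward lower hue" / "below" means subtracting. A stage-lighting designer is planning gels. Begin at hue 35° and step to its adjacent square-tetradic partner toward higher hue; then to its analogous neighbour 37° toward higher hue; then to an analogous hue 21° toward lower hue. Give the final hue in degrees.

141°

square ↑ +90°: 35 + 90 = 125°
analog 37° ↑ +37°: 125 + 37 = 162°
analog 21° ↓ −21°: 162 − 21 = 141°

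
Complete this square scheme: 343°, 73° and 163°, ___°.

253°

A square tetradic scheme places four hues every 90°.
The full set through 73° is {73°, 163°, 253°, 343°}.
Given {73°, 163°, 343°}, the missing hue is 253°.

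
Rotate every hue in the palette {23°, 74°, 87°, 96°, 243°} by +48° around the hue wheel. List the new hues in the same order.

71°, 122°, 135°, 144°, 291°

23 + 48 = 71°
74 + 48 = 122°
87 + 48 = 135°
96 + 48 = 144°
243 + 48 = 291°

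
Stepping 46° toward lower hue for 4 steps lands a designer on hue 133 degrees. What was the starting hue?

317°

4 steps of 46° (toward lower hue) give a net shift of −184°.
Start = end − shift: 133 + 184 = 317°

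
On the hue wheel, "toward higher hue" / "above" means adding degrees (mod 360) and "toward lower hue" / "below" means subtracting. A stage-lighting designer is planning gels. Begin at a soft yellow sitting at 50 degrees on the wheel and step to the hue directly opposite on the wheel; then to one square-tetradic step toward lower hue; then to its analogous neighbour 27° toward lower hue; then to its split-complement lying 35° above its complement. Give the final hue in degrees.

328°

complement +180°: 50 + 180 = 230°
square ↓ −90°: 230 − 90 = 140°
analog 27° ↓ −27°: 140 − 27 = 113°
split-comp 35° ↑ +215°: 113 + 215 = 328°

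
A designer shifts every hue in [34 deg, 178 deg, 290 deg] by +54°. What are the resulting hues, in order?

88°, 232°, 344°

34 + 54 = 88°
178 + 54 = 232°
290 + 54 = 344°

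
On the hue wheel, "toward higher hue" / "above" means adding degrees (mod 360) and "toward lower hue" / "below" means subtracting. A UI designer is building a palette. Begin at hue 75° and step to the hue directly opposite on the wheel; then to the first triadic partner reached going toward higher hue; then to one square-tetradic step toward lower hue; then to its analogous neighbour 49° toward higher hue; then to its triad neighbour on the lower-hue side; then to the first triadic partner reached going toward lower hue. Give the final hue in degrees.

94°

+180° (complement): 75 + 180 = 255°
+120° (triadic ↑): 255 + 120 = 375 → 375 − 360 = 15°
−90° (square ↓): 15 − 90 = -75 → -75 + 360 = 285°
+49° (analog 49° ↑): 285 + 49 = 334°
−120° (triadic ↓): 334 − 120 = 214°
−120° (triadic ↓): 214 − 120 = 94°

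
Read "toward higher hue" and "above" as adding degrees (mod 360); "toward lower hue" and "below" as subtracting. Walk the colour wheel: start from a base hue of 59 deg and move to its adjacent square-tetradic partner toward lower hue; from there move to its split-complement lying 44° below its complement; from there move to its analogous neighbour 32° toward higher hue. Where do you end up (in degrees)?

137°

square ↓ −90°: 59 − 90 = -31 → -31 + 360 = 329°
split-comp 44° ↓ +136°: 329 + 136 = 465 → 465 − 360 = 105°
analog 32° ↑ +32°: 105 + 32 = 137°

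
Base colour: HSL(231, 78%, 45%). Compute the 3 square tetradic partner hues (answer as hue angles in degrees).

321°, 51°, 141°

231 + 90 = 321°
231 + 180 = 411 → 411 − 360 = 51°
231 + 270 = 501 → 501 − 360 = 141°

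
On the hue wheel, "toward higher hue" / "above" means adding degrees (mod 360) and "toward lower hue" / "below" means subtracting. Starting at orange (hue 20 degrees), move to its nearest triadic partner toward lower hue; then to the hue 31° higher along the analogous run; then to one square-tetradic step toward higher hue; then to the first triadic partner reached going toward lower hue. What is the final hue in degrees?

−120° (triadic ↓): 20 − 120 = -100 → -100 + 360 = 260°
+31° (analog 31° ↑): 260 + 31 = 291°
+90° (square ↑): 291 + 90 = 381 → 381 − 360 = 21°
−120° (triadic ↓): 21 − 120 = -99 → -99 + 360 = 261°

261°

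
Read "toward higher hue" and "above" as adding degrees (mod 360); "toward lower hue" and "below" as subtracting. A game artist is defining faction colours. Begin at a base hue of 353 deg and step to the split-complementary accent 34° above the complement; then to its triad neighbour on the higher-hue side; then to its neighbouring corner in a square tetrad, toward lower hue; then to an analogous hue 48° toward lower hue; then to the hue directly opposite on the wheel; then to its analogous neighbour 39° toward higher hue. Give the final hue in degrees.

48°

+214° (split-comp 34° ↑): 353 + 214 = 567 → 567 − 360 = 207°
+120° (triadic ↑): 207 + 120 = 327°
−90° (square ↓): 327 − 90 = 237°
−48° (analog 48° ↓): 237 − 48 = 189°
+180° (complement): 189 + 180 = 369 → 369 − 360 = 9°
+39° (analog 39° ↑): 9 + 39 = 48°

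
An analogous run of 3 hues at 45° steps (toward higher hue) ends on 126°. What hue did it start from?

2 steps of 45° (toward higher hue) give a net shift of +90°.
Start = end − shift: 126 − 90 = 36°

36°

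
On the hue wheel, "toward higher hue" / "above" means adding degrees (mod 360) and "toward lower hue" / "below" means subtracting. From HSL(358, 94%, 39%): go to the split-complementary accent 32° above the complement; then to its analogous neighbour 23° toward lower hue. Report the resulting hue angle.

+212° (split-comp 32° ↑): 358 + 212 = 570 → 570 − 360 = 210°
−23° (analog 23° ↓): 210 − 23 = 187°

187°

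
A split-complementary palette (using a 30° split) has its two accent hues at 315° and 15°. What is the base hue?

165°

The accents sit 30° either side of the complement, so the complement is their short-arc midpoint on the wheel.
Short-arc midpoint of 315° and 15°: 345°.
Base is 180° from the complement: 345 − 180 = 165°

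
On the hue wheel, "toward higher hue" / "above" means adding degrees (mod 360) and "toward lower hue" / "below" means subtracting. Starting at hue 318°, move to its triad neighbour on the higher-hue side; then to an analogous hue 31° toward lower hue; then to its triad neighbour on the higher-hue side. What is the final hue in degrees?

167°

318 + 120 = 438 → 438 − 360 = 78°   (triadic ↑)
78 − 31 = 47°   (analog 31° ↓)
47 + 120 = 167°   (triadic ↑)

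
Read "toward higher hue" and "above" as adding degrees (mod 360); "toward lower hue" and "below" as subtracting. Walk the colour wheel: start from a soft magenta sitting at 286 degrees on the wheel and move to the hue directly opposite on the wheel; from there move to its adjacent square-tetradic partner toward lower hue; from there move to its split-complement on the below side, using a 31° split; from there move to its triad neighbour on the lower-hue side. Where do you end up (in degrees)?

45°

286 + 180 = 466 → 466 − 360 = 106°   (complement)
106 − 90 = 16°   (square ↓)
16 + 149 = 165°   (split-comp 31° ↓)
165 − 120 = 45°   (triadic ↓)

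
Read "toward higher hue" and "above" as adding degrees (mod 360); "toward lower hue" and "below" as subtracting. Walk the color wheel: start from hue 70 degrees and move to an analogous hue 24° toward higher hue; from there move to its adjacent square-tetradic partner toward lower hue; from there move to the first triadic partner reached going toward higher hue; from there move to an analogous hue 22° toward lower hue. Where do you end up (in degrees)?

+24° (analog 24° ↑): 70 + 24 = 94°
−90° (square ↓): 94 − 90 = 4°
+120° (triadic ↑): 4 + 120 = 124°
−22° (analog 22° ↓): 124 − 22 = 102°

102°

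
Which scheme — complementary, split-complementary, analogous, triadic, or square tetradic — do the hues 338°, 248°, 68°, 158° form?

Sort the hues: 68°, 158°, 248°, 338°.
Successive gaps around the wheel: 90°, 90°, 90°, 90°.
Four hues every 90° form a square tetradic scheme.

square tetradic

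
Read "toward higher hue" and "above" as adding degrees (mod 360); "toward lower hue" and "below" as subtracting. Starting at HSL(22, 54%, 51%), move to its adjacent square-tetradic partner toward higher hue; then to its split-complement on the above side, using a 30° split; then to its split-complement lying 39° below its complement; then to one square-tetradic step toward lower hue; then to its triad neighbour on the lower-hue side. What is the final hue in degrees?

253°

+90° (square ↑): 22 + 90 = 112°
+210° (split-comp 30° ↑): 112 + 210 = 322°
+141° (split-comp 39° ↓): 322 + 141 = 463 → 463 − 360 = 103°
−90° (square ↓): 103 − 90 = 13°
−120° (triadic ↓): 13 − 120 = -107 → -107 + 360 = 253°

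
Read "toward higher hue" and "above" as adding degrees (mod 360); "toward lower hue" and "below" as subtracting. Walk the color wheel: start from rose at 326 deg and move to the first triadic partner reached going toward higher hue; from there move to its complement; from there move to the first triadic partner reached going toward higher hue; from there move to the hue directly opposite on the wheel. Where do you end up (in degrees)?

206°

+120° (triadic ↑): 326 + 120 = 446 → 446 − 360 = 86°
+180° (complement): 86 + 180 = 266°
+120° (triadic ↑): 266 + 120 = 386 → 386 − 360 = 26°
+180° (complement): 26 + 180 = 206°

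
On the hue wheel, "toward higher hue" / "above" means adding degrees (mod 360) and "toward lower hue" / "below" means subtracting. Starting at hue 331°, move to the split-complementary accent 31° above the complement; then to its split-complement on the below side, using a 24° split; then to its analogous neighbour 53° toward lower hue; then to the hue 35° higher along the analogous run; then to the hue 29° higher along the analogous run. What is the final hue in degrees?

331 + 211 = 542 → 542 − 360 = 182°   (split-comp 31° ↑)
182 + 156 = 338°   (split-comp 24° ↓)
338 − 53 = 285°   (analog 53° ↓)
285 + 35 = 320°   (analog 35° ↑)
320 + 29 = 349°   (analog 29° ↑)

349°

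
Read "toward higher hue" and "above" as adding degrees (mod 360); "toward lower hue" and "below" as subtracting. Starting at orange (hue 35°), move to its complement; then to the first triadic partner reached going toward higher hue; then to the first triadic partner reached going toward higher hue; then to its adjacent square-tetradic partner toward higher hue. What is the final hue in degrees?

185°

+180° (complement): 35 + 180 = 215°
+120° (triadic ↑): 215 + 120 = 335°
+120° (triadic ↑): 335 + 120 = 455 → 455 − 360 = 95°
+90° (square ↑): 95 + 90 = 185°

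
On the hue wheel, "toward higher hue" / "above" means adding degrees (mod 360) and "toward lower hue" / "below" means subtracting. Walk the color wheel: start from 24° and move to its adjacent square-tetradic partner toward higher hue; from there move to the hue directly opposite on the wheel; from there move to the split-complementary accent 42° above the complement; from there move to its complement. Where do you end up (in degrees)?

square ↑ +90°: 24 + 90 = 114°
complement +180°: 114 + 180 = 294°
split-comp 42° ↑ +222°: 294 + 222 = 516 → 516 − 360 = 156°
complement +180°: 156 + 180 = 336°

336°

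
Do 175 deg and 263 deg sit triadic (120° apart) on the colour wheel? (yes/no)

no

Angular distance: |175 − 263| = 88 = 88°.
Triadic (120° apart) requires 120°.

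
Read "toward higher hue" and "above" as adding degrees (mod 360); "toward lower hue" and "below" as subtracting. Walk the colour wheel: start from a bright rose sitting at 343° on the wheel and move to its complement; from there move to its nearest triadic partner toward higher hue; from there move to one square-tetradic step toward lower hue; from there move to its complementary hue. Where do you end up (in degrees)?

complement +180°: 343 + 180 = 523 → 523 − 360 = 163°
triadic ↑ +120°: 163 + 120 = 283°
square ↓ −90°: 283 − 90 = 193°
complement +180°: 193 + 180 = 373 → 373 − 360 = 13°

13°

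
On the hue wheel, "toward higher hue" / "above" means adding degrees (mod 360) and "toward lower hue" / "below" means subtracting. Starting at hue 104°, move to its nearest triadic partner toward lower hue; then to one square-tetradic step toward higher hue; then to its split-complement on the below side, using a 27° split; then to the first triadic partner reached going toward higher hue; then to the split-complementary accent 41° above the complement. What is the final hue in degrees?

104 − 120 = -16 → -16 + 360 = 344°   (triadic ↓)
344 + 90 = 434 → 434 − 360 = 74°   (square ↑)
74 + 153 = 227°   (split-comp 27° ↓)
227 + 120 = 347°   (triadic ↑)
347 + 221 = 568 → 568 − 360 = 208°   (split-comp 41° ↑)

208°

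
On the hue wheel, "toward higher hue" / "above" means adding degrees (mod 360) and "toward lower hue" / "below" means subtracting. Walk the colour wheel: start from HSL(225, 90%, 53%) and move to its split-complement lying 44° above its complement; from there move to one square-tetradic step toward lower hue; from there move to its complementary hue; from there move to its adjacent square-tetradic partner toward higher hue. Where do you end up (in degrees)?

225 + 224 = 449 → 449 − 360 = 89°   (split-comp 44° ↑)
89 − 90 = -1 → -1 + 360 = 359°   (square ↓)
359 + 180 = 539 → 539 − 360 = 179°   (complement)
179 + 90 = 269°   (square ↑)

269°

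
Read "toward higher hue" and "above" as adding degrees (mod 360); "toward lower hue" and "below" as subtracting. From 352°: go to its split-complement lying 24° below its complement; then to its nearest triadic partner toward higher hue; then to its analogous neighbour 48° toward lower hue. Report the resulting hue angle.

+156° (split-comp 24° ↓): 352 + 156 = 508 → 508 − 360 = 148°
+120° (triadic ↑): 148 + 120 = 268°
−48° (analog 48° ↓): 268 − 48 = 220°

220°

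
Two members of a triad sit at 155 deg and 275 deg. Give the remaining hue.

A triad spaces three hues 120° apart.
The full set is {35°, 155°, 275°}.

35°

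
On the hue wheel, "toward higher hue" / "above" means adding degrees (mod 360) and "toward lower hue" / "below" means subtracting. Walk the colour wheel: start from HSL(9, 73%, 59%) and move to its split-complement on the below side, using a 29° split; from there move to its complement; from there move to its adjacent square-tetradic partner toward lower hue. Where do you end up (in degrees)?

250°

9 + 151 = 160°   (split-comp 29° ↓)
160 + 180 = 340°   (complement)
340 − 90 = 250°   (square ↓)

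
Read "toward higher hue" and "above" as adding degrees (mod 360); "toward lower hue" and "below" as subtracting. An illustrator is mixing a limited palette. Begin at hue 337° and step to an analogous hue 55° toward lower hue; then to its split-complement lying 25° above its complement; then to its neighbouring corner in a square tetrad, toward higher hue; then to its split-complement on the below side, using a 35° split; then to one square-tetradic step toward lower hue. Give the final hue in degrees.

analog 55° ↓ −55°: 337 − 55 = 282°
split-comp 25° ↑ +205°: 282 + 205 = 487 → 487 − 360 = 127°
square ↑ +90°: 127 + 90 = 217°
split-comp 35° ↓ +145°: 217 + 145 = 362 → 362 − 360 = 2°
square ↓ −90°: 2 − 90 = -88 → -88 + 360 = 272°

272°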